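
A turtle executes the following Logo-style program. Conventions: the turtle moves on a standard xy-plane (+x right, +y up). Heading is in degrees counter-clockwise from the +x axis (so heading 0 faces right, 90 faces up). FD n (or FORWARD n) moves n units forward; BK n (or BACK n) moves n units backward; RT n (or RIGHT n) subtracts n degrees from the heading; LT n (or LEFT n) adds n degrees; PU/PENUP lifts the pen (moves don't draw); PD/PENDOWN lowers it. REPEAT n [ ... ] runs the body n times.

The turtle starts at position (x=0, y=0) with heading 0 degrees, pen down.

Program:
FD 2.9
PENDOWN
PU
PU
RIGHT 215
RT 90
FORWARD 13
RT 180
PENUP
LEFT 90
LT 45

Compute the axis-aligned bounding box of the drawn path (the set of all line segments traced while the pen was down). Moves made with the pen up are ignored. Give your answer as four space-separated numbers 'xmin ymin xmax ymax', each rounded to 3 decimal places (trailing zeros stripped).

Executing turtle program step by step:
Start: pos=(0,0), heading=0, pen down
FD 2.9: (0,0) -> (2.9,0) [heading=0, draw]
PD: pen down
PU: pen up
PU: pen up
RT 215: heading 0 -> 145
RT 90: heading 145 -> 55
FD 13: (2.9,0) -> (10.356,10.649) [heading=55, move]
RT 180: heading 55 -> 235
PU: pen up
LT 90: heading 235 -> 325
LT 45: heading 325 -> 10
Final: pos=(10.356,10.649), heading=10, 1 segment(s) drawn

Segment endpoints: x in {0, 2.9}, y in {0}
xmin=0, ymin=0, xmax=2.9, ymax=0

Answer: 0 0 2.9 0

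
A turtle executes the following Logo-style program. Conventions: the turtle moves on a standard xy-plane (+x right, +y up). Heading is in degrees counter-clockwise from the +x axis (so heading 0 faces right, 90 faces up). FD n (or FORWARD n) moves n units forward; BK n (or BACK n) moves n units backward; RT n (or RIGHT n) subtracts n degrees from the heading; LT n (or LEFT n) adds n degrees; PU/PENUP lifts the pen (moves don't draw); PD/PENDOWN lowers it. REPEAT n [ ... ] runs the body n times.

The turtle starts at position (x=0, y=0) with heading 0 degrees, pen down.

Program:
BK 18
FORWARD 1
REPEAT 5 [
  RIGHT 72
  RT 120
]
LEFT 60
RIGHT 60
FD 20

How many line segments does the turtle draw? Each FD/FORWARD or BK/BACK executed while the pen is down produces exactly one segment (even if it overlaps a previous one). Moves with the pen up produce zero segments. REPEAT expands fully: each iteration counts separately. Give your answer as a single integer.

Executing turtle program step by step:
Start: pos=(0,0), heading=0, pen down
BK 18: (0,0) -> (-18,0) [heading=0, draw]
FD 1: (-18,0) -> (-17,0) [heading=0, draw]
REPEAT 5 [
  -- iteration 1/5 --
  RT 72: heading 0 -> 288
  RT 120: heading 288 -> 168
  -- iteration 2/5 --
  RT 72: heading 168 -> 96
  RT 120: heading 96 -> 336
  -- iteration 3/5 --
  RT 72: heading 336 -> 264
  RT 120: heading 264 -> 144
  -- iteration 4/5 --
  RT 72: heading 144 -> 72
  RT 120: heading 72 -> 312
  -- iteration 5/5 --
  RT 72: heading 312 -> 240
  RT 120: heading 240 -> 120
]
LT 60: heading 120 -> 180
RT 60: heading 180 -> 120
FD 20: (-17,0) -> (-27,17.321) [heading=120, draw]
Final: pos=(-27,17.321), heading=120, 3 segment(s) drawn
Segments drawn: 3

Answer: 3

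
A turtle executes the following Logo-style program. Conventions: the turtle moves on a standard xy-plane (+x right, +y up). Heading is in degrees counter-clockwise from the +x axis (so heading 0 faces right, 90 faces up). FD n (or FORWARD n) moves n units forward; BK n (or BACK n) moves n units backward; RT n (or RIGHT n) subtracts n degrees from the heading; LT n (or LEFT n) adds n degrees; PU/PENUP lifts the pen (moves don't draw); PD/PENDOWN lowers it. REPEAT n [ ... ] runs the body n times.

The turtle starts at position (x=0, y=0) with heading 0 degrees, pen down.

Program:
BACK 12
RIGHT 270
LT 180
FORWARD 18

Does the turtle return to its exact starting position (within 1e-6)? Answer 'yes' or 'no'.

Answer: no

Derivation:
Executing turtle program step by step:
Start: pos=(0,0), heading=0, pen down
BK 12: (0,0) -> (-12,0) [heading=0, draw]
RT 270: heading 0 -> 90
LT 180: heading 90 -> 270
FD 18: (-12,0) -> (-12,-18) [heading=270, draw]
Final: pos=(-12,-18), heading=270, 2 segment(s) drawn

Start position: (0, 0)
Final position: (-12, -18)
Distance = 21.633; >= 1e-6 -> NOT closed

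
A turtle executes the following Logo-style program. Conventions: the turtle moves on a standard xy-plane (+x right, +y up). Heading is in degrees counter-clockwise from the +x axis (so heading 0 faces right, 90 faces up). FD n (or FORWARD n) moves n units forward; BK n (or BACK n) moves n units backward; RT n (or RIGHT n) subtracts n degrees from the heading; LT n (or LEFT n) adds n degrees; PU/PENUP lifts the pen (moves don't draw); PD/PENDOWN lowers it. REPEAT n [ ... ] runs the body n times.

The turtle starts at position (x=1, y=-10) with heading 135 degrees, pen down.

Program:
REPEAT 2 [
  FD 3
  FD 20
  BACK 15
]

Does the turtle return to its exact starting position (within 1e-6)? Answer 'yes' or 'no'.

Answer: no

Derivation:
Executing turtle program step by step:
Start: pos=(1,-10), heading=135, pen down
REPEAT 2 [
  -- iteration 1/2 --
  FD 3: (1,-10) -> (-1.121,-7.879) [heading=135, draw]
  FD 20: (-1.121,-7.879) -> (-15.263,6.263) [heading=135, draw]
  BK 15: (-15.263,6.263) -> (-4.657,-4.343) [heading=135, draw]
  -- iteration 2/2 --
  FD 3: (-4.657,-4.343) -> (-6.778,-2.222) [heading=135, draw]
  FD 20: (-6.778,-2.222) -> (-20.92,11.92) [heading=135, draw]
  BK 15: (-20.92,11.92) -> (-10.314,1.314) [heading=135, draw]
]
Final: pos=(-10.314,1.314), heading=135, 6 segment(s) drawn

Start position: (1, -10)
Final position: (-10.314, 1.314)
Distance = 16; >= 1e-6 -> NOT closed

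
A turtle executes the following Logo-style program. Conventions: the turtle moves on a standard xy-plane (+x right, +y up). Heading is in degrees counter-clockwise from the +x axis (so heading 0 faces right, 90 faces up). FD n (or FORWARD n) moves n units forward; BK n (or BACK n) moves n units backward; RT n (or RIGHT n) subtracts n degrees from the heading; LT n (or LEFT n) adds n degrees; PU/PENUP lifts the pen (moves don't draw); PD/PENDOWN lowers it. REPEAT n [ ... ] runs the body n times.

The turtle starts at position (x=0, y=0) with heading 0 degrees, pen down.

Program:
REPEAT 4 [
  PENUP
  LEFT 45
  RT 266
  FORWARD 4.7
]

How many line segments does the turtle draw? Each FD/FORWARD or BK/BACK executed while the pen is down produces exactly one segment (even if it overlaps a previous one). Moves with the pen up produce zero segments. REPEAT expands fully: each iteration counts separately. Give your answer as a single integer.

Executing turtle program step by step:
Start: pos=(0,0), heading=0, pen down
REPEAT 4 [
  -- iteration 1/4 --
  PU: pen up
  LT 45: heading 0 -> 45
  RT 266: heading 45 -> 139
  FD 4.7: (0,0) -> (-3.547,3.083) [heading=139, move]
  -- iteration 2/4 --
  PU: pen up
  LT 45: heading 139 -> 184
  RT 266: heading 184 -> 278
  FD 4.7: (-3.547,3.083) -> (-2.893,-1.571) [heading=278, move]
  -- iteration 3/4 --
  PU: pen up
  LT 45: heading 278 -> 323
  RT 266: heading 323 -> 57
  FD 4.7: (-2.893,-1.571) -> (-0.333,2.371) [heading=57, move]
  -- iteration 4/4 --
  PU: pen up
  LT 45: heading 57 -> 102
  RT 266: heading 102 -> 196
  FD 4.7: (-0.333,2.371) -> (-4.851,1.075) [heading=196, move]
]
Final: pos=(-4.851,1.075), heading=196, 0 segment(s) drawn
Segments drawn: 0

Answer: 0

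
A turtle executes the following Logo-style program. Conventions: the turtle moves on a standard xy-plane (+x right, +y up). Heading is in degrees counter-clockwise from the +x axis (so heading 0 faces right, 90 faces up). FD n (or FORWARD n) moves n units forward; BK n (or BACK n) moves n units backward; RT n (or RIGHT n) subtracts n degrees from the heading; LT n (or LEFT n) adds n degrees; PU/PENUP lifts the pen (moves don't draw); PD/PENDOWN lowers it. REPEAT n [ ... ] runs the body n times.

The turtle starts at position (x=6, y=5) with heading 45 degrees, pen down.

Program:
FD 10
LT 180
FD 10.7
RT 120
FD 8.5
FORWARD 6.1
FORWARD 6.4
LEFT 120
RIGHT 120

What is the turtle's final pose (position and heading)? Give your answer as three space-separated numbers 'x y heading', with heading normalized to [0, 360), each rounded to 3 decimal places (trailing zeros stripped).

Executing turtle program step by step:
Start: pos=(6,5), heading=45, pen down
FD 10: (6,5) -> (13.071,12.071) [heading=45, draw]
LT 180: heading 45 -> 225
FD 10.7: (13.071,12.071) -> (5.505,4.505) [heading=225, draw]
RT 120: heading 225 -> 105
FD 8.5: (5.505,4.505) -> (3.305,12.715) [heading=105, draw]
FD 6.1: (3.305,12.715) -> (1.726,18.608) [heading=105, draw]
FD 6.4: (1.726,18.608) -> (0.07,24.789) [heading=105, draw]
LT 120: heading 105 -> 225
RT 120: heading 225 -> 105
Final: pos=(0.07,24.789), heading=105, 5 segment(s) drawn

Answer: 0.07 24.789 105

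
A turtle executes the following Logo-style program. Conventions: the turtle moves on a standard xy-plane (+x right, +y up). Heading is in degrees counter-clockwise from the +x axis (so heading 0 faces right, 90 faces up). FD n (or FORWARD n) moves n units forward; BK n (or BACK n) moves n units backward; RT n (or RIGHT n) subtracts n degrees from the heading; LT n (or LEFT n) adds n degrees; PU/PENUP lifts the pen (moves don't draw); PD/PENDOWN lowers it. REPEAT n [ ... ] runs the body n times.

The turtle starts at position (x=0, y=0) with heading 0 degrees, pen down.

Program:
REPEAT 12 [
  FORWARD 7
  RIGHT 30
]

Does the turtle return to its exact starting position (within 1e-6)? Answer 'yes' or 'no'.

Answer: yes

Derivation:
Executing turtle program step by step:
Start: pos=(0,0), heading=0, pen down
REPEAT 12 [
  -- iteration 1/12 --
  FD 7: (0,0) -> (7,0) [heading=0, draw]
  RT 30: heading 0 -> 330
  -- iteration 2/12 --
  FD 7: (7,0) -> (13.062,-3.5) [heading=330, draw]
  RT 30: heading 330 -> 300
  -- iteration 3/12 --
  FD 7: (13.062,-3.5) -> (16.562,-9.562) [heading=300, draw]
  RT 30: heading 300 -> 270
  -- iteration 4/12 --
  FD 7: (16.562,-9.562) -> (16.562,-16.562) [heading=270, draw]
  RT 30: heading 270 -> 240
  -- iteration 5/12 --
  FD 7: (16.562,-16.562) -> (13.062,-22.624) [heading=240, draw]
  RT 30: heading 240 -> 210
  -- iteration 6/12 --
  FD 7: (13.062,-22.624) -> (7,-26.124) [heading=210, draw]
  RT 30: heading 210 -> 180
  -- iteration 7/12 --
  FD 7: (7,-26.124) -> (0,-26.124) [heading=180, draw]
  RT 30: heading 180 -> 150
  -- iteration 8/12 --
  FD 7: (0,-26.124) -> (-6.062,-22.624) [heading=150, draw]
  RT 30: heading 150 -> 120
  -- iteration 9/12 --
  FD 7: (-6.062,-22.624) -> (-9.562,-16.562) [heading=120, draw]
  RT 30: heading 120 -> 90
  -- iteration 10/12 --
  FD 7: (-9.562,-16.562) -> (-9.562,-9.562) [heading=90, draw]
  RT 30: heading 90 -> 60
  -- iteration 11/12 --
  FD 7: (-9.562,-9.562) -> (-6.062,-3.5) [heading=60, draw]
  RT 30: heading 60 -> 30
  -- iteration 12/12 --
  FD 7: (-6.062,-3.5) -> (0,0) [heading=30, draw]
  RT 30: heading 30 -> 0
]
Final: pos=(0,0), heading=0, 12 segment(s) drawn

Start position: (0, 0)
Final position: (0, 0)
Distance = 0; < 1e-6 -> CLOSED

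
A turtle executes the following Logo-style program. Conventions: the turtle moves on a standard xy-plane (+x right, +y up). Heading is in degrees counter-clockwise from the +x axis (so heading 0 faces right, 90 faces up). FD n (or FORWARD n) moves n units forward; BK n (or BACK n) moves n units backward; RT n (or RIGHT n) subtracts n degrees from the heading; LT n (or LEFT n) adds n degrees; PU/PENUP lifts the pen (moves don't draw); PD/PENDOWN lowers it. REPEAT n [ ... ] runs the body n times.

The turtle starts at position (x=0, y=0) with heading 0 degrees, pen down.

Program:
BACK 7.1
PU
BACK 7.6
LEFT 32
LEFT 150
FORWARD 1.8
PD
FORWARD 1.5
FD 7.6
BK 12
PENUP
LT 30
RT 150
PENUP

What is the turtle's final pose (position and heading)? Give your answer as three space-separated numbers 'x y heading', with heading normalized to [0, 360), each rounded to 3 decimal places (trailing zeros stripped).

Executing turtle program step by step:
Start: pos=(0,0), heading=0, pen down
BK 7.1: (0,0) -> (-7.1,0) [heading=0, draw]
PU: pen up
BK 7.6: (-7.1,0) -> (-14.7,0) [heading=0, move]
LT 32: heading 0 -> 32
LT 150: heading 32 -> 182
FD 1.8: (-14.7,0) -> (-16.499,-0.063) [heading=182, move]
PD: pen down
FD 1.5: (-16.499,-0.063) -> (-17.998,-0.115) [heading=182, draw]
FD 7.6: (-17.998,-0.115) -> (-25.593,-0.38) [heading=182, draw]
BK 12: (-25.593,-0.38) -> (-13.601,0.038) [heading=182, draw]
PU: pen up
LT 30: heading 182 -> 212
RT 150: heading 212 -> 62
PU: pen up
Final: pos=(-13.601,0.038), heading=62, 4 segment(s) drawn

Answer: -13.601 0.038 62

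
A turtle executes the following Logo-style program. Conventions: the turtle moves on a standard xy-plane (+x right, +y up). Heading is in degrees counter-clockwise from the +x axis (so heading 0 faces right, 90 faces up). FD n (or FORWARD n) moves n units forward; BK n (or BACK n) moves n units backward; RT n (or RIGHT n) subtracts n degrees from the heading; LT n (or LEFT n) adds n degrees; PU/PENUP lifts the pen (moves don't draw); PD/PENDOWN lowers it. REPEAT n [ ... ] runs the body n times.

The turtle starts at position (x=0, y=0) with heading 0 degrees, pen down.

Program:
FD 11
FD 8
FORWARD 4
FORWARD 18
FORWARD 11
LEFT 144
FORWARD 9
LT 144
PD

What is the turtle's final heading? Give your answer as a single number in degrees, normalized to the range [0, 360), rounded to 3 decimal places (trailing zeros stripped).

Executing turtle program step by step:
Start: pos=(0,0), heading=0, pen down
FD 11: (0,0) -> (11,0) [heading=0, draw]
FD 8: (11,0) -> (19,0) [heading=0, draw]
FD 4: (19,0) -> (23,0) [heading=0, draw]
FD 18: (23,0) -> (41,0) [heading=0, draw]
FD 11: (41,0) -> (52,0) [heading=0, draw]
LT 144: heading 0 -> 144
FD 9: (52,0) -> (44.719,5.29) [heading=144, draw]
LT 144: heading 144 -> 288
PD: pen down
Final: pos=(44.719,5.29), heading=288, 6 segment(s) drawn

Answer: 288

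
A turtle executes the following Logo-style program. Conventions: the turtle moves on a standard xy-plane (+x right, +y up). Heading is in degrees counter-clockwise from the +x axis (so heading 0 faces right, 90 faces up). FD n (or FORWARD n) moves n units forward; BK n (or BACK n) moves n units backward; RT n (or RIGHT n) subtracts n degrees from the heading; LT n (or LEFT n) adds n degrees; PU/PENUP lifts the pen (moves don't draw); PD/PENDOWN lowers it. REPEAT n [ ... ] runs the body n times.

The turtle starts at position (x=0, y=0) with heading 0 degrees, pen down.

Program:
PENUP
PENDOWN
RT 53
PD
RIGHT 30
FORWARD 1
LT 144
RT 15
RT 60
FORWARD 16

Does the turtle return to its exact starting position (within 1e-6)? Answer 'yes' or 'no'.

Executing turtle program step by step:
Start: pos=(0,0), heading=0, pen down
PU: pen up
PD: pen down
RT 53: heading 0 -> 307
PD: pen down
RT 30: heading 307 -> 277
FD 1: (0,0) -> (0.122,-0.993) [heading=277, draw]
LT 144: heading 277 -> 61
RT 15: heading 61 -> 46
RT 60: heading 46 -> 346
FD 16: (0.122,-0.993) -> (15.647,-4.863) [heading=346, draw]
Final: pos=(15.647,-4.863), heading=346, 2 segment(s) drawn

Start position: (0, 0)
Final position: (15.647, -4.863)
Distance = 16.385; >= 1e-6 -> NOT closed

Answer: no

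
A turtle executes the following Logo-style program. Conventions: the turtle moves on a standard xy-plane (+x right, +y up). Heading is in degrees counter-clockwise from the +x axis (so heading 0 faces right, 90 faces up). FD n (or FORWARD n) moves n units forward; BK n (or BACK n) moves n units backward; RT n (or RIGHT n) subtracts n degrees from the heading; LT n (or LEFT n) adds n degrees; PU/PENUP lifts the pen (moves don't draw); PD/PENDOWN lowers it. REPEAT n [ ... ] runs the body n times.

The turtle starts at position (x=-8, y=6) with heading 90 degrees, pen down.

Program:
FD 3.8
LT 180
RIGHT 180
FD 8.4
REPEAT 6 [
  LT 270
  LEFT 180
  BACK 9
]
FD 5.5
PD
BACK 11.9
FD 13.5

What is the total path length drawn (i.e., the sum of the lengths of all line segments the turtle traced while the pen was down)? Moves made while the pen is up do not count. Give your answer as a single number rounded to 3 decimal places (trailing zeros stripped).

Answer: 97.1

Derivation:
Executing turtle program step by step:
Start: pos=(-8,6), heading=90, pen down
FD 3.8: (-8,6) -> (-8,9.8) [heading=90, draw]
LT 180: heading 90 -> 270
RT 180: heading 270 -> 90
FD 8.4: (-8,9.8) -> (-8,18.2) [heading=90, draw]
REPEAT 6 [
  -- iteration 1/6 --
  LT 270: heading 90 -> 0
  LT 180: heading 0 -> 180
  BK 9: (-8,18.2) -> (1,18.2) [heading=180, draw]
  -- iteration 2/6 --
  LT 270: heading 180 -> 90
  LT 180: heading 90 -> 270
  BK 9: (1,18.2) -> (1,27.2) [heading=270, draw]
  -- iteration 3/6 --
  LT 270: heading 270 -> 180
  LT 180: heading 180 -> 0
  BK 9: (1,27.2) -> (-8,27.2) [heading=0, draw]
  -- iteration 4/6 --
  LT 270: heading 0 -> 270
  LT 180: heading 270 -> 90
  BK 9: (-8,27.2) -> (-8,18.2) [heading=90, draw]
  -- iteration 5/6 --
  LT 270: heading 90 -> 0
  LT 180: heading 0 -> 180
  BK 9: (-8,18.2) -> (1,18.2) [heading=180, draw]
  -- iteration 6/6 --
  LT 270: heading 180 -> 90
  LT 180: heading 90 -> 270
  BK 9: (1,18.2) -> (1,27.2) [heading=270, draw]
]
FD 5.5: (1,27.2) -> (1,21.7) [heading=270, draw]
PD: pen down
BK 11.9: (1,21.7) -> (1,33.6) [heading=270, draw]
FD 13.5: (1,33.6) -> (1,20.1) [heading=270, draw]
Final: pos=(1,20.1), heading=270, 11 segment(s) drawn

Segment lengths:
  seg 1: (-8,6) -> (-8,9.8), length = 3.8
  seg 2: (-8,9.8) -> (-8,18.2), length = 8.4
  seg 3: (-8,18.2) -> (1,18.2), length = 9
  seg 4: (1,18.2) -> (1,27.2), length = 9
  seg 5: (1,27.2) -> (-8,27.2), length = 9
  seg 6: (-8,27.2) -> (-8,18.2), length = 9
  seg 7: (-8,18.2) -> (1,18.2), length = 9
  seg 8: (1,18.2) -> (1,27.2), length = 9
  seg 9: (1,27.2) -> (1,21.7), length = 5.5
  seg 10: (1,21.7) -> (1,33.6), length = 11.9
  seg 11: (1,33.6) -> (1,20.1), length = 13.5
Total = 97.1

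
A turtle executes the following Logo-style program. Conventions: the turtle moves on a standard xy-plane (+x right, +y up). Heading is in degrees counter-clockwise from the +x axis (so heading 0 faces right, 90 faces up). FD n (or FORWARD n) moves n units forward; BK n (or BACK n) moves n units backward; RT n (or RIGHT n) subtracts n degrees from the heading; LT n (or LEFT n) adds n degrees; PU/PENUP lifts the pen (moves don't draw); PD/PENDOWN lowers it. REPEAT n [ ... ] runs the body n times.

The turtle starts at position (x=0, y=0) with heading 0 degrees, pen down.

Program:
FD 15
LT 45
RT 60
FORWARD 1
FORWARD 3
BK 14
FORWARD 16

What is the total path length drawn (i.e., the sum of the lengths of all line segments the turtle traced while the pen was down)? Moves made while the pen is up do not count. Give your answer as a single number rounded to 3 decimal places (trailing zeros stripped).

Executing turtle program step by step:
Start: pos=(0,0), heading=0, pen down
FD 15: (0,0) -> (15,0) [heading=0, draw]
LT 45: heading 0 -> 45
RT 60: heading 45 -> 345
FD 1: (15,0) -> (15.966,-0.259) [heading=345, draw]
FD 3: (15.966,-0.259) -> (18.864,-1.035) [heading=345, draw]
BK 14: (18.864,-1.035) -> (5.341,2.588) [heading=345, draw]
FD 16: (5.341,2.588) -> (20.796,-1.553) [heading=345, draw]
Final: pos=(20.796,-1.553), heading=345, 5 segment(s) drawn

Segment lengths:
  seg 1: (0,0) -> (15,0), length = 15
  seg 2: (15,0) -> (15.966,-0.259), length = 1
  seg 3: (15.966,-0.259) -> (18.864,-1.035), length = 3
  seg 4: (18.864,-1.035) -> (5.341,2.588), length = 14
  seg 5: (5.341,2.588) -> (20.796,-1.553), length = 16
Total = 49

Answer: 49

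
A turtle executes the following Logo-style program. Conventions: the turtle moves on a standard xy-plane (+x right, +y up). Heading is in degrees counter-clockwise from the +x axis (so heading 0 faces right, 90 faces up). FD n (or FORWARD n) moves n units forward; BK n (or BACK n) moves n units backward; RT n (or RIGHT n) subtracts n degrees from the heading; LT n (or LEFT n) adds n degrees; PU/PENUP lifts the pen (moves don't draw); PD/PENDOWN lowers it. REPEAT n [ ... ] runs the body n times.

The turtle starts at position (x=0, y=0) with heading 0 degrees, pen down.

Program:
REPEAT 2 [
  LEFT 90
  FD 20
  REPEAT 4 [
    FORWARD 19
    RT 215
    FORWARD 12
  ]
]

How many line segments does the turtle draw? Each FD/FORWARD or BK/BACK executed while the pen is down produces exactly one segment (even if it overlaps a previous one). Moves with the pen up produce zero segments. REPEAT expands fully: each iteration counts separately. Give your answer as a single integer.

Executing turtle program step by step:
Start: pos=(0,0), heading=0, pen down
REPEAT 2 [
  -- iteration 1/2 --
  LT 90: heading 0 -> 90
  FD 20: (0,0) -> (0,20) [heading=90, draw]
  REPEAT 4 [
    -- iteration 1/4 --
    FD 19: (0,20) -> (0,39) [heading=90, draw]
    RT 215: heading 90 -> 235
    FD 12: (0,39) -> (-6.883,29.17) [heading=235, draw]
    -- iteration 2/4 --
    FD 19: (-6.883,29.17) -> (-17.781,13.606) [heading=235, draw]
    RT 215: heading 235 -> 20
    FD 12: (-17.781,13.606) -> (-6.505,17.711) [heading=20, draw]
    -- iteration 3/4 --
    FD 19: (-6.505,17.711) -> (11.35,24.209) [heading=20, draw]
    RT 215: heading 20 -> 165
    FD 12: (11.35,24.209) -> (-0.242,27.315) [heading=165, draw]
    -- iteration 4/4 --
    FD 19: (-0.242,27.315) -> (-18.594,32.232) [heading=165, draw]
    RT 215: heading 165 -> 310
    FD 12: (-18.594,32.232) -> (-10.881,23.04) [heading=310, draw]
  ]
  -- iteration 2/2 --
  LT 90: heading 310 -> 40
  FD 20: (-10.881,23.04) -> (4.44,35.896) [heading=40, draw]
  REPEAT 4 [
    -- iteration 1/4 --
    FD 19: (4.44,35.896) -> (18.995,48.108) [heading=40, draw]
    RT 215: heading 40 -> 185
    FD 12: (18.995,48.108) -> (7.041,47.063) [heading=185, draw]
    -- iteration 2/4 --
    FD 19: (7.041,47.063) -> (-11.887,45.407) [heading=185, draw]
    RT 215: heading 185 -> 330
    FD 12: (-11.887,45.407) -> (-1.495,39.407) [heading=330, draw]
    -- iteration 3/4 --
    FD 19: (-1.495,39.407) -> (14.96,29.907) [heading=330, draw]
    RT 215: heading 330 -> 115
    FD 12: (14.96,29.907) -> (9.888,40.782) [heading=115, draw]
    -- iteration 4/4 --
    FD 19: (9.888,40.782) -> (1.859,58.002) [heading=115, draw]
    RT 215: heading 115 -> 260
    FD 12: (1.859,58.002) -> (-0.225,46.185) [heading=260, draw]
  ]
]
Final: pos=(-0.225,46.185), heading=260, 18 segment(s) drawn
Segments drawn: 18

Answer: 18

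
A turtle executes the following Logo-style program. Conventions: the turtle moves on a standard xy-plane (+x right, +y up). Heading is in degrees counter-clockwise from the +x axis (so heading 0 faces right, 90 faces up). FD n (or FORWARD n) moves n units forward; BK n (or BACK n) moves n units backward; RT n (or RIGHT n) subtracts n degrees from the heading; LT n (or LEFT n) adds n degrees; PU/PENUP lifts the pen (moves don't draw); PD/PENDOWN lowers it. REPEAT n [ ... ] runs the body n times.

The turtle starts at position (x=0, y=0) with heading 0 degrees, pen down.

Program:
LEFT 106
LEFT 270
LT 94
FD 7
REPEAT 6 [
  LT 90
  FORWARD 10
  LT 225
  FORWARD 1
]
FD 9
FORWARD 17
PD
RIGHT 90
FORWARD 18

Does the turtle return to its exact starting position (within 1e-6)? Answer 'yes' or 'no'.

Executing turtle program step by step:
Start: pos=(0,0), heading=0, pen down
LT 106: heading 0 -> 106
LT 270: heading 106 -> 16
LT 94: heading 16 -> 110
FD 7: (0,0) -> (-2.394,6.578) [heading=110, draw]
REPEAT 6 [
  -- iteration 1/6 --
  LT 90: heading 110 -> 200
  FD 10: (-2.394,6.578) -> (-11.791,3.158) [heading=200, draw]
  LT 225: heading 200 -> 65
  FD 1: (-11.791,3.158) -> (-11.368,4.064) [heading=65, draw]
  -- iteration 2/6 --
  LT 90: heading 65 -> 155
  FD 10: (-11.368,4.064) -> (-20.432,8.29) [heading=155, draw]
  LT 225: heading 155 -> 20
  FD 1: (-20.432,8.29) -> (-19.492,8.632) [heading=20, draw]
  -- iteration 3/6 --
  LT 90: heading 20 -> 110
  FD 10: (-19.492,8.632) -> (-22.912,18.029) [heading=110, draw]
  LT 225: heading 110 -> 335
  FD 1: (-22.912,18.029) -> (-22.006,17.606) [heading=335, draw]
  -- iteration 4/6 --
  LT 90: heading 335 -> 65
  FD 10: (-22.006,17.606) -> (-17.78,26.67) [heading=65, draw]
  LT 225: heading 65 -> 290
  FD 1: (-17.78,26.67) -> (-17.438,25.73) [heading=290, draw]
  -- iteration 5/6 --
  LT 90: heading 290 -> 20
  FD 10: (-17.438,25.73) -> (-8.041,29.15) [heading=20, draw]
  LT 225: heading 20 -> 245
  FD 1: (-8.041,29.15) -> (-8.463,28.244) [heading=245, draw]
  -- iteration 6/6 --
  LT 90: heading 245 -> 335
  FD 10: (-8.463,28.244) -> (0.6,24.018) [heading=335, draw]
  LT 225: heading 335 -> 200
  FD 1: (0.6,24.018) -> (-0.34,23.676) [heading=200, draw]
]
FD 9: (-0.34,23.676) -> (-8.797,20.597) [heading=200, draw]
FD 17: (-8.797,20.597) -> (-24.772,14.783) [heading=200, draw]
PD: pen down
RT 90: heading 200 -> 110
FD 18: (-24.772,14.783) -> (-30.928,31.697) [heading=110, draw]
Final: pos=(-30.928,31.697), heading=110, 16 segment(s) drawn

Start position: (0, 0)
Final position: (-30.928, 31.697)
Distance = 44.286; >= 1e-6 -> NOT closed

Answer: no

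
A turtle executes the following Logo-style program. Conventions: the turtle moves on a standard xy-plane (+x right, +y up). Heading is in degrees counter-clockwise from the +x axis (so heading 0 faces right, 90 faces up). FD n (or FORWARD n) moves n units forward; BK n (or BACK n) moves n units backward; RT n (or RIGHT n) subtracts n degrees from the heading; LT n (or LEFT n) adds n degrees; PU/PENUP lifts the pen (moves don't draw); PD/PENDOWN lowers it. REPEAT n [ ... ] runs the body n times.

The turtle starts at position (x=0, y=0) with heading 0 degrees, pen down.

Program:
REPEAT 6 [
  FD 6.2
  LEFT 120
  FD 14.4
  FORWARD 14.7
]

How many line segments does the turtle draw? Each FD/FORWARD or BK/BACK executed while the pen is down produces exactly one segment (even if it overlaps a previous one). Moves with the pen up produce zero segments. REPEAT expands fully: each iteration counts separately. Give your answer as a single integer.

Answer: 18

Derivation:
Executing turtle program step by step:
Start: pos=(0,0), heading=0, pen down
REPEAT 6 [
  -- iteration 1/6 --
  FD 6.2: (0,0) -> (6.2,0) [heading=0, draw]
  LT 120: heading 0 -> 120
  FD 14.4: (6.2,0) -> (-1,12.471) [heading=120, draw]
  FD 14.7: (-1,12.471) -> (-8.35,25.201) [heading=120, draw]
  -- iteration 2/6 --
  FD 6.2: (-8.35,25.201) -> (-11.45,30.571) [heading=120, draw]
  LT 120: heading 120 -> 240
  FD 14.4: (-11.45,30.571) -> (-18.65,18.1) [heading=240, draw]
  FD 14.7: (-18.65,18.1) -> (-26,5.369) [heading=240, draw]
  -- iteration 3/6 --
  FD 6.2: (-26,5.369) -> (-29.1,0) [heading=240, draw]
  LT 120: heading 240 -> 0
  FD 14.4: (-29.1,0) -> (-14.7,0) [heading=0, draw]
  FD 14.7: (-14.7,0) -> (0,0) [heading=0, draw]
  -- iteration 4/6 --
  FD 6.2: (0,0) -> (6.2,0) [heading=0, draw]
  LT 120: heading 0 -> 120
  FD 14.4: (6.2,0) -> (-1,12.471) [heading=120, draw]
  FD 14.7: (-1,12.471) -> (-8.35,25.201) [heading=120, draw]
  -- iteration 5/6 --
  FD 6.2: (-8.35,25.201) -> (-11.45,30.571) [heading=120, draw]
  LT 120: heading 120 -> 240
  FD 14.4: (-11.45,30.571) -> (-18.65,18.1) [heading=240, draw]
  FD 14.7: (-18.65,18.1) -> (-26,5.369) [heading=240, draw]
  -- iteration 6/6 --
  FD 6.2: (-26,5.369) -> (-29.1,0) [heading=240, draw]
  LT 120: heading 240 -> 0
  FD 14.4: (-29.1,0) -> (-14.7,0) [heading=0, draw]
  FD 14.7: (-14.7,0) -> (0,0) [heading=0, draw]
]
Final: pos=(0,0), heading=0, 18 segment(s) drawn
Segments drawn: 18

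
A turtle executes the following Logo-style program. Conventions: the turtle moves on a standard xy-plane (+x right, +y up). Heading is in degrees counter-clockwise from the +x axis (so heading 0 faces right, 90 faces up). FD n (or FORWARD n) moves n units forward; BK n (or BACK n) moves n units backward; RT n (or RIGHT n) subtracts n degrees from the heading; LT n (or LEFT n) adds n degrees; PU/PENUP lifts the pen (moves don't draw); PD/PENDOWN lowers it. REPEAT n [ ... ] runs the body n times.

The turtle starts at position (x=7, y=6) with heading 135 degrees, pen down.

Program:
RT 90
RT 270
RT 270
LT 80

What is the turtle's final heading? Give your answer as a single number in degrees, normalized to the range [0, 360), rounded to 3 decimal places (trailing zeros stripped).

Executing turtle program step by step:
Start: pos=(7,6), heading=135, pen down
RT 90: heading 135 -> 45
RT 270: heading 45 -> 135
RT 270: heading 135 -> 225
LT 80: heading 225 -> 305
Final: pos=(7,6), heading=305, 0 segment(s) drawn

Answer: 305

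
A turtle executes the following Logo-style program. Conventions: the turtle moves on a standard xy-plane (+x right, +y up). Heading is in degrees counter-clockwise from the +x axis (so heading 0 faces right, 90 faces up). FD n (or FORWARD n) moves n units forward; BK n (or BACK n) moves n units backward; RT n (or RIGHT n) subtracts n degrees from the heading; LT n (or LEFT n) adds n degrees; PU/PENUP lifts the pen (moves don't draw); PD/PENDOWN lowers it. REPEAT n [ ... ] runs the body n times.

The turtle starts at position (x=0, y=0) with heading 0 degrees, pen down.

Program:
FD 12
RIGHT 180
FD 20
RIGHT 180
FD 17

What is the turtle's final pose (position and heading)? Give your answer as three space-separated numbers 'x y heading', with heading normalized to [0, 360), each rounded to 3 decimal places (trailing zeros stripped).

Executing turtle program step by step:
Start: pos=(0,0), heading=0, pen down
FD 12: (0,0) -> (12,0) [heading=0, draw]
RT 180: heading 0 -> 180
FD 20: (12,0) -> (-8,0) [heading=180, draw]
RT 180: heading 180 -> 0
FD 17: (-8,0) -> (9,0) [heading=0, draw]
Final: pos=(9,0), heading=0, 3 segment(s) drawn

Answer: 9 0 0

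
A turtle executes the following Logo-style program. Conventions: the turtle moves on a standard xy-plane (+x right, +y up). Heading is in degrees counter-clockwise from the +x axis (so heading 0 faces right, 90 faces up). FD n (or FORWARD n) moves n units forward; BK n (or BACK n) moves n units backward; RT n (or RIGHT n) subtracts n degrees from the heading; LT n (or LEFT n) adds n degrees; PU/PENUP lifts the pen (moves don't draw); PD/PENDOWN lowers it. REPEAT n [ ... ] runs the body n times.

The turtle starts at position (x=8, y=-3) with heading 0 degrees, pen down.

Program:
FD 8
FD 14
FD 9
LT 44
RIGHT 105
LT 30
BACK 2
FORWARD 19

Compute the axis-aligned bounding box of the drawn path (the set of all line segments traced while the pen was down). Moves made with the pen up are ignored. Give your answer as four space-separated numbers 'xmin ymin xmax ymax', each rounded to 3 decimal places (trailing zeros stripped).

Answer: 8 -11.756 53.572 -1.97

Derivation:
Executing turtle program step by step:
Start: pos=(8,-3), heading=0, pen down
FD 8: (8,-3) -> (16,-3) [heading=0, draw]
FD 14: (16,-3) -> (30,-3) [heading=0, draw]
FD 9: (30,-3) -> (39,-3) [heading=0, draw]
LT 44: heading 0 -> 44
RT 105: heading 44 -> 299
LT 30: heading 299 -> 329
BK 2: (39,-3) -> (37.286,-1.97) [heading=329, draw]
FD 19: (37.286,-1.97) -> (53.572,-11.756) [heading=329, draw]
Final: pos=(53.572,-11.756), heading=329, 5 segment(s) drawn

Segment endpoints: x in {8, 16, 30, 37.286, 39, 53.572}, y in {-11.756, -3, -1.97}
xmin=8, ymin=-11.756, xmax=53.572, ymax=-1.97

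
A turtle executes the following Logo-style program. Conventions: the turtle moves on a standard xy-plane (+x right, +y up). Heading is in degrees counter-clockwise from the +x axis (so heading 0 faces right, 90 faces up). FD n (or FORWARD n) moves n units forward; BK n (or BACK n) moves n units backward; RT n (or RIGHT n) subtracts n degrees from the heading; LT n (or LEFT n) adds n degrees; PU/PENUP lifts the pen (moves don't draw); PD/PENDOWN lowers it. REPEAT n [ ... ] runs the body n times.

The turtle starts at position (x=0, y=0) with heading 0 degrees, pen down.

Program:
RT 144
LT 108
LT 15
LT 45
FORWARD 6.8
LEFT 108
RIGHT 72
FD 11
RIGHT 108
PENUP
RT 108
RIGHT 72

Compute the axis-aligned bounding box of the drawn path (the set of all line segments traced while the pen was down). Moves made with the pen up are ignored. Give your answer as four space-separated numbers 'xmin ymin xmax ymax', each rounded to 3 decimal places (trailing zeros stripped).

Executing turtle program step by step:
Start: pos=(0,0), heading=0, pen down
RT 144: heading 0 -> 216
LT 108: heading 216 -> 324
LT 15: heading 324 -> 339
LT 45: heading 339 -> 24
FD 6.8: (0,0) -> (6.212,2.766) [heading=24, draw]
LT 108: heading 24 -> 132
RT 72: heading 132 -> 60
FD 11: (6.212,2.766) -> (11.712,12.292) [heading=60, draw]
RT 108: heading 60 -> 312
PU: pen up
RT 108: heading 312 -> 204
RT 72: heading 204 -> 132
Final: pos=(11.712,12.292), heading=132, 2 segment(s) drawn

Segment endpoints: x in {0, 6.212, 11.712}, y in {0, 2.766, 12.292}
xmin=0, ymin=0, xmax=11.712, ymax=12.292

Answer: 0 0 11.712 12.292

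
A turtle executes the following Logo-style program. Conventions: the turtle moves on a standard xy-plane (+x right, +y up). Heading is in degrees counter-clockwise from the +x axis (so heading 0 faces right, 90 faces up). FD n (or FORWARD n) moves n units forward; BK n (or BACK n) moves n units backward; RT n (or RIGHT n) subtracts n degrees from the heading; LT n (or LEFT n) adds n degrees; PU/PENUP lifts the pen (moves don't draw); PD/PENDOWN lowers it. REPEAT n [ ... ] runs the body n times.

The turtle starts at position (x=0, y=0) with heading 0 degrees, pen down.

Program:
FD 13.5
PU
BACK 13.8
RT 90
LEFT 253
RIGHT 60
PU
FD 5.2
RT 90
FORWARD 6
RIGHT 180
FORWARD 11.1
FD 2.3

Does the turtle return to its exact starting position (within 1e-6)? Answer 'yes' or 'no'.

Answer: no

Derivation:
Executing turtle program step by step:
Start: pos=(0,0), heading=0, pen down
FD 13.5: (0,0) -> (13.5,0) [heading=0, draw]
PU: pen up
BK 13.8: (13.5,0) -> (-0.3,0) [heading=0, move]
RT 90: heading 0 -> 270
LT 253: heading 270 -> 163
RT 60: heading 163 -> 103
PU: pen up
FD 5.2: (-0.3,0) -> (-1.47,5.067) [heading=103, move]
RT 90: heading 103 -> 13
FD 6: (-1.47,5.067) -> (4.376,6.416) [heading=13, move]
RT 180: heading 13 -> 193
FD 11.1: (4.376,6.416) -> (-6.439,3.919) [heading=193, move]
FD 2.3: (-6.439,3.919) -> (-8.68,3.402) [heading=193, move]
Final: pos=(-8.68,3.402), heading=193, 1 segment(s) drawn

Start position: (0, 0)
Final position: (-8.68, 3.402)
Distance = 9.323; >= 1e-6 -> NOT closed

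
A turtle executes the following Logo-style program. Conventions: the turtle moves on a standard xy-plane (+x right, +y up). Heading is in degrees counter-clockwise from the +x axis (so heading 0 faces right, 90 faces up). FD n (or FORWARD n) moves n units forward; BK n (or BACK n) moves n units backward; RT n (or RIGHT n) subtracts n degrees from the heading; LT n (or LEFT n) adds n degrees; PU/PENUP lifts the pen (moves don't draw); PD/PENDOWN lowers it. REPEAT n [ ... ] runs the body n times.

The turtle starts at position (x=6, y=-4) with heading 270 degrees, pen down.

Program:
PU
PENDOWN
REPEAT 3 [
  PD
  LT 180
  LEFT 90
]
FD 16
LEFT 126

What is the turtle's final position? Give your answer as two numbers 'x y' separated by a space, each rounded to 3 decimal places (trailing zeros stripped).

Answer: 22 -4

Derivation:
Executing turtle program step by step:
Start: pos=(6,-4), heading=270, pen down
PU: pen up
PD: pen down
REPEAT 3 [
  -- iteration 1/3 --
  PD: pen down
  LT 180: heading 270 -> 90
  LT 90: heading 90 -> 180
  -- iteration 2/3 --
  PD: pen down
  LT 180: heading 180 -> 0
  LT 90: heading 0 -> 90
  -- iteration 3/3 --
  PD: pen down
  LT 180: heading 90 -> 270
  LT 90: heading 270 -> 0
]
FD 16: (6,-4) -> (22,-4) [heading=0, draw]
LT 126: heading 0 -> 126
Final: pos=(22,-4), heading=126, 1 segment(s) drawn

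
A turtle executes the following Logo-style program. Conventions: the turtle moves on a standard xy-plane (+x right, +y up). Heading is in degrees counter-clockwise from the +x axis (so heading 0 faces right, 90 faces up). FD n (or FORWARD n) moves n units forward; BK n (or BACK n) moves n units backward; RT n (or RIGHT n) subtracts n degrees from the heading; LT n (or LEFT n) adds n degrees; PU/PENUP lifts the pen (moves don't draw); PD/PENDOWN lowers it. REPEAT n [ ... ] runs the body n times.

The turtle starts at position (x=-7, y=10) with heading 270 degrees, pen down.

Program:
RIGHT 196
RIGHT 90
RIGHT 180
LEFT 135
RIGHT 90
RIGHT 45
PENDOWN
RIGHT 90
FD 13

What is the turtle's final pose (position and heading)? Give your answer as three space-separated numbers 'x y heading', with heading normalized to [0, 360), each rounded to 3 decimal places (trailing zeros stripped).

Executing turtle program step by step:
Start: pos=(-7,10), heading=270, pen down
RT 196: heading 270 -> 74
RT 90: heading 74 -> 344
RT 180: heading 344 -> 164
LT 135: heading 164 -> 299
RT 90: heading 299 -> 209
RT 45: heading 209 -> 164
PD: pen down
RT 90: heading 164 -> 74
FD 13: (-7,10) -> (-3.417,22.496) [heading=74, draw]
Final: pos=(-3.417,22.496), heading=74, 1 segment(s) drawn

Answer: -3.417 22.496 74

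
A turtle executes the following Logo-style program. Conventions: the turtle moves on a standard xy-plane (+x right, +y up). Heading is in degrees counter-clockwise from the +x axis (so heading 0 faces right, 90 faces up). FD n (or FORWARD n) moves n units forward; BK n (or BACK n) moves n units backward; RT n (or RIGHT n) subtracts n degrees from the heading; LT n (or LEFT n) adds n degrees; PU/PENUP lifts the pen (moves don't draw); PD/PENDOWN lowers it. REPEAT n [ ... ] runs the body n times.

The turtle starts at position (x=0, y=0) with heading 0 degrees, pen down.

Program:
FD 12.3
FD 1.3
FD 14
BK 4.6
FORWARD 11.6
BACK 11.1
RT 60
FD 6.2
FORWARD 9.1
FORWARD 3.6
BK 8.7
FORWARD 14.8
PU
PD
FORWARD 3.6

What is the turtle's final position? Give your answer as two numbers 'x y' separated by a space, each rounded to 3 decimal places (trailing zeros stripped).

Executing turtle program step by step:
Start: pos=(0,0), heading=0, pen down
FD 12.3: (0,0) -> (12.3,0) [heading=0, draw]
FD 1.3: (12.3,0) -> (13.6,0) [heading=0, draw]
FD 14: (13.6,0) -> (27.6,0) [heading=0, draw]
BK 4.6: (27.6,0) -> (23,0) [heading=0, draw]
FD 11.6: (23,0) -> (34.6,0) [heading=0, draw]
BK 11.1: (34.6,0) -> (23.5,0) [heading=0, draw]
RT 60: heading 0 -> 300
FD 6.2: (23.5,0) -> (26.6,-5.369) [heading=300, draw]
FD 9.1: (26.6,-5.369) -> (31.15,-13.25) [heading=300, draw]
FD 3.6: (31.15,-13.25) -> (32.95,-16.368) [heading=300, draw]
BK 8.7: (32.95,-16.368) -> (28.6,-8.833) [heading=300, draw]
FD 14.8: (28.6,-8.833) -> (36,-21.651) [heading=300, draw]
PU: pen up
PD: pen down
FD 3.6: (36,-21.651) -> (37.8,-24.768) [heading=300, draw]
Final: pos=(37.8,-24.768), heading=300, 12 segment(s) drawn

Answer: 37.8 -24.768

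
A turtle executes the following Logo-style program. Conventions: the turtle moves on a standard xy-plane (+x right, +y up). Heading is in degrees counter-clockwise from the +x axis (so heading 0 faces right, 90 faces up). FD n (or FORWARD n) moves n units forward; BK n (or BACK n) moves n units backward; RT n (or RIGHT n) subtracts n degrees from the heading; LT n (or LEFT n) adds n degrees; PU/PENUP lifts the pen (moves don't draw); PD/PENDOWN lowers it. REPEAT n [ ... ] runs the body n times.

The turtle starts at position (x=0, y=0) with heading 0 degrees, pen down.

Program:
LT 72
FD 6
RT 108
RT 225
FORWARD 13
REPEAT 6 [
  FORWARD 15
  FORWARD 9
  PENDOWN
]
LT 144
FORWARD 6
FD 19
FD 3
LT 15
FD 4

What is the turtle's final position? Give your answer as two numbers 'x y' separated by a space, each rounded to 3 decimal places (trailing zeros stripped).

Executing turtle program step by step:
Start: pos=(0,0), heading=0, pen down
LT 72: heading 0 -> 72
FD 6: (0,0) -> (1.854,5.706) [heading=72, draw]
RT 108: heading 72 -> 324
RT 225: heading 324 -> 99
FD 13: (1.854,5.706) -> (-0.18,18.546) [heading=99, draw]
REPEAT 6 [
  -- iteration 1/6 --
  FD 15: (-0.18,18.546) -> (-2.526,33.362) [heading=99, draw]
  FD 9: (-2.526,33.362) -> (-3.934,42.251) [heading=99, draw]
  PD: pen down
  -- iteration 2/6 --
  FD 15: (-3.934,42.251) -> (-6.28,57.066) [heading=99, draw]
  FD 9: (-6.28,57.066) -> (-7.688,65.955) [heading=99, draw]
  PD: pen down
  -- iteration 3/6 --
  FD 15: (-7.688,65.955) -> (-10.035,80.771) [heading=99, draw]
  FD 9: (-10.035,80.771) -> (-11.443,89.66) [heading=99, draw]
  PD: pen down
  -- iteration 4/6 --
  FD 15: (-11.443,89.66) -> (-13.789,104.475) [heading=99, draw]
  FD 9: (-13.789,104.475) -> (-15.197,113.364) [heading=99, draw]
  PD: pen down
  -- iteration 5/6 --
  FD 15: (-15.197,113.364) -> (-17.544,128.18) [heading=99, draw]
  FD 9: (-17.544,128.18) -> (-18.952,137.069) [heading=99, draw]
  PD: pen down
  -- iteration 6/6 --
  FD 15: (-18.952,137.069) -> (-21.298,151.884) [heading=99, draw]
  FD 9: (-21.298,151.884) -> (-22.706,160.773) [heading=99, draw]
  PD: pen down
]
LT 144: heading 99 -> 243
FD 6: (-22.706,160.773) -> (-25.43,155.427) [heading=243, draw]
FD 19: (-25.43,155.427) -> (-34.056,138.498) [heading=243, draw]
FD 3: (-34.056,138.498) -> (-35.418,135.825) [heading=243, draw]
LT 15: heading 243 -> 258
FD 4: (-35.418,135.825) -> (-36.249,131.913) [heading=258, draw]
Final: pos=(-36.249,131.913), heading=258, 18 segment(s) drawn

Answer: -36.249 131.913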